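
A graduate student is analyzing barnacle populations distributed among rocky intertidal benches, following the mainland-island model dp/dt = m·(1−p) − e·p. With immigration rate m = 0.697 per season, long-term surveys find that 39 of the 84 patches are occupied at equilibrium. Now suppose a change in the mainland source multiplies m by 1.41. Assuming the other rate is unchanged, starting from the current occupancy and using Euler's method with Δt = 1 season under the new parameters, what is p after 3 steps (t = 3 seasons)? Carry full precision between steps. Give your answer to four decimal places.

0.5917

Observed p* = 39/84 = 0.46429.
Balance m(1−p*) = e·p* gives e = m(1−p*)/p* = 0.697×0.53571/0.46429 = 0.80423.
Starting from p₀ = 0.46429; update p ← p + (dp/dt)·Δt with the new parameters.
p: 0.46429 → 0.61738  (Δp = +0.15309)
p: 0.61738 → 0.49689  (Δp = -0.12048)
p: 0.49689 → 0.59171  (Δp = +0.09482)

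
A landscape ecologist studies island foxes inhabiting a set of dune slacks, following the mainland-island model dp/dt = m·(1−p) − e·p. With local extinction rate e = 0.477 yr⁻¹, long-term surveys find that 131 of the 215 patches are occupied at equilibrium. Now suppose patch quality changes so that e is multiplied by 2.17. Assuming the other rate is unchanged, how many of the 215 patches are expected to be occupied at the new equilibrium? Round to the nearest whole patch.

90

Observed p* = 131/215 = 0.60930.
Balance m(1−p*) = e·p* gives m = e·p*/(1−p*) = 0.477×0.60930/0.39070 = 0.74389.
New p* = m/(m+e) = 0.74389/(0.74389+1.03509) = 0.41816.
Expected occupied = 215 × 0.41816 = 89.90 ≈ 90.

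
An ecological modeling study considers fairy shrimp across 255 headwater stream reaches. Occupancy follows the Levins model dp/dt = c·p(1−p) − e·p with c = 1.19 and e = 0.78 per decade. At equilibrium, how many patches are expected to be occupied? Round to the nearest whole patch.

88

p* = 1 − e/c = 1 − 0.78/1.19 = 0.3445.
Expected occupied patches = N × p* = 255 × 0.3445 = 87.86 ≈ 88.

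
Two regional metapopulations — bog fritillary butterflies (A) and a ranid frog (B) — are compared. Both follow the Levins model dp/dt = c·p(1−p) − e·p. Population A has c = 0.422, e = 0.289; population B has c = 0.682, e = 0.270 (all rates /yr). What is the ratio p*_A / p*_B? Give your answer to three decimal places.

0.522

A: p*_A = 1 − 0.289/0.422 = 0.3152.
B: p*_B = 1 − 0.270/0.682 = 0.6041.
p*_A / p*_B = 0.3152/0.6041 = 0.5217.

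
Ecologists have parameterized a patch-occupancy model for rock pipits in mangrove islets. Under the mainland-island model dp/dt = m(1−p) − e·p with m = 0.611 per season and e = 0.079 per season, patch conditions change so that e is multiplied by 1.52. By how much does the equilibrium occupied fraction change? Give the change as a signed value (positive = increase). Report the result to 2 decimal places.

-0.05

Before: p* = 0.611/(0.611+0.079) = 0.8855.
After: m = 0.611, e = 0.12008; p* = 0.611/0.7311 = 0.8357.
Δp* = 0.8357 − 0.8855 = -0.0498.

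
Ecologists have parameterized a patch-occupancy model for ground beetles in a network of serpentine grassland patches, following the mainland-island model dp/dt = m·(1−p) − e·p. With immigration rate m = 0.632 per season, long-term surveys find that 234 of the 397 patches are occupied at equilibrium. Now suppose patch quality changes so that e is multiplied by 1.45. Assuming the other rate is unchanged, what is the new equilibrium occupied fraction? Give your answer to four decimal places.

Observed p* = 234/397 = 0.58942.
Balance m(1−p*) = e·p* gives e = m(1−p*)/p* = 0.632×0.41058/0.58942 = 0.44024.
New p* = m/(m+e) = 0.63200/(0.63200+0.63835) = 0.49750.

0.4975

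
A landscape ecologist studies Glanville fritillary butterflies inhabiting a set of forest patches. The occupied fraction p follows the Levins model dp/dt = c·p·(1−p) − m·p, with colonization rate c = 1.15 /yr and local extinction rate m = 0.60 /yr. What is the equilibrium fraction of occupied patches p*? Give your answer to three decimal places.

0.478

Setting dp/dt = 0 and dividing through by p* gives c·(1−p*) = m.
So p* = 1 − m/c = 1 − 0.60/1.15 = 1 − 0.5217 = 0.4783.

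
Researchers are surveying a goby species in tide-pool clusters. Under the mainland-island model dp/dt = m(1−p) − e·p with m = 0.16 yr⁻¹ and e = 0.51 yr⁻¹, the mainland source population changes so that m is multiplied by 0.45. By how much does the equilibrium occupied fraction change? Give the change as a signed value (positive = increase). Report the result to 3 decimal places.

-0.115

Before: p* = 0.16/(0.16+0.51) = 0.2388.
After: m = 0.072, e = 0.51; p* = 0.072/0.5820 = 0.1237.
Δp* = 0.1237 − 0.2388 = -0.1151.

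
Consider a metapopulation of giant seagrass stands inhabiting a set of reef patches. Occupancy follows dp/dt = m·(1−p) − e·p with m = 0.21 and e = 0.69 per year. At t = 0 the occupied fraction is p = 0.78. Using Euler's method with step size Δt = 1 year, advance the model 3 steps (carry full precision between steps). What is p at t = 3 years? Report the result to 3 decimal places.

0.234

Update rule: p ← p + [m·(1−p) − e·p]·Δt with Δt = 1.
t = 1: p = 0.78000 + (-0.49200) = 0.28800
t = 2: p = 0.28800 + (-0.04920) = 0.23880
t = 3: p = 0.23880 + (-0.00492) = 0.23388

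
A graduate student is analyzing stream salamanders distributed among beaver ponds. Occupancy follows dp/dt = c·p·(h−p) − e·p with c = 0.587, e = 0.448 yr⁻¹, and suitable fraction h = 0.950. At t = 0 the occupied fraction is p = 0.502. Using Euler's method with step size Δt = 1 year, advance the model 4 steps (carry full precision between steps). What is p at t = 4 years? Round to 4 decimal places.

Update rule: p ← p + [c·p·(h−p) − e·p]·Δt with Δt = 1.
p: 0.50200 → 0.40912  (Δp = -0.09288)
p: 0.40912 → 0.35573  (Δp = -0.05339)
p: 0.35573 → 0.32045  (Δp = -0.03527)
p: 0.32045 → 0.29531  (Δp = -0.02514)

0.2953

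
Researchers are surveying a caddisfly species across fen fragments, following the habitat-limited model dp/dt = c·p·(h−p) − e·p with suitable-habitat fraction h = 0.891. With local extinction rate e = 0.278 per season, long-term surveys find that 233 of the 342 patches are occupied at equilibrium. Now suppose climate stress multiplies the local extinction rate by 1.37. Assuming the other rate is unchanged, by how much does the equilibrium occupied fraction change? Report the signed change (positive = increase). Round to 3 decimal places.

-0.078

Observed p* = 233/342 = 0.68129.
Balance c(h−p*) = e gives c = e/(0.891 − 0.68129) = 0.278/0.20971 = 1.32564.
New p* = 0.891 − e/c = 0.891 − 0.38086/1.32564 = 0.60370.
Δp* = 0.60370 − 0.68129 = -0.07759.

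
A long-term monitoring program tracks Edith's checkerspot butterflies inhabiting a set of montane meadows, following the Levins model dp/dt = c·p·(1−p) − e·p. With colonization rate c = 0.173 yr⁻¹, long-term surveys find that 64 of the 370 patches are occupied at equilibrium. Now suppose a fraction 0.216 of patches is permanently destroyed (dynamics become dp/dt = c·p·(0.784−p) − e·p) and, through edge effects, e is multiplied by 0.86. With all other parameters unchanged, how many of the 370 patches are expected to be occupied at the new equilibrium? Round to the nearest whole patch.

27

Observed p* = 64/370 = 0.17297.
Balance c(1−p*) = e gives e = 0.173×(1 − 0.17297) = 0.14308.
New p* = 0.784 − e/c = 0.784 − 0.12305/0.17300 = 0.07273.
Expected occupied = 370 × 0.07273 = 26.91 ≈ 27.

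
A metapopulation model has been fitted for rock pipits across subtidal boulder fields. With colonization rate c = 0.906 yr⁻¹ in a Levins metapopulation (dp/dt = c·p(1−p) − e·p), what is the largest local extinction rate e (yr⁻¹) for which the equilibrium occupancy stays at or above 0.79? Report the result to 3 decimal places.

1 − e/c ≥ 0.79 ⇒ e ≤ c(1 − 0.79) = 0.906 × 0.2100.
e_max = 0.1903.

0.190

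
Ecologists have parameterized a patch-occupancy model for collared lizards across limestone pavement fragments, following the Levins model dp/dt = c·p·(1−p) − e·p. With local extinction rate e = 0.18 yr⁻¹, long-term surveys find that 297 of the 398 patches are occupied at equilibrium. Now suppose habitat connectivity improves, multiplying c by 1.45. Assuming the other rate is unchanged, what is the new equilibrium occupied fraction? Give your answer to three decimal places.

0.825

Observed p* = 297/398 = 0.74623.
Balance c(1−p*) = e gives c = e/(1 − 0.74623) = 0.18/0.25377 = 0.70930.
New p* = 1 − e/c = 1 − 0.18000/1.02849 = 0.82499.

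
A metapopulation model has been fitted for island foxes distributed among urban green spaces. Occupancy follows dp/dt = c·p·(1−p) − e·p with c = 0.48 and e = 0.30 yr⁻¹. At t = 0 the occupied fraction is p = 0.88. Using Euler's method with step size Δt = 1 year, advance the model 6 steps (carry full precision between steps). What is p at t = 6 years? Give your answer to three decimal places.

0.440

Update rule: p ← p + [c·p·(1−p) − e·p]·Δt with Δt = 1.
p: 0.88000 → 0.66669  (Δp = -0.21331)
p: 0.66669 → 0.57334  (Δp = -0.09334)
p: 0.57334 → 0.51876  (Δp = -0.05459)
p: 0.51876 → 0.48296  (Δp = -0.03580)
p: 0.48296 → 0.45793  (Δp = -0.02503)
p: 0.45793 → 0.43970  (Δp = -0.01823)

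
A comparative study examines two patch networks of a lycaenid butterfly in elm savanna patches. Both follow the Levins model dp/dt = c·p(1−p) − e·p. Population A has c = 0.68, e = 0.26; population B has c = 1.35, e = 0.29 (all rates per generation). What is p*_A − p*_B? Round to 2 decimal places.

A: p*_A = 1 − 0.26/0.68 = 0.6176.
B: p*_B = 1 − 0.29/1.35 = 0.7852.
p*_A − p*_B = 0.6176 − 0.7852 = -0.1675.

-0.17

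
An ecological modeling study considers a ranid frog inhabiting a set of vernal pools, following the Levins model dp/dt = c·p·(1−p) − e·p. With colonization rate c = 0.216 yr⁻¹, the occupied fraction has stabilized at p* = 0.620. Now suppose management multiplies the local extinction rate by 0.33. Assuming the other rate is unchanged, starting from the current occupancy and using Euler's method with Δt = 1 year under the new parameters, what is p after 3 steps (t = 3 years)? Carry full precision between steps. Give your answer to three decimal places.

Balance c(1−p*) = e gives e = 0.216×(1 − 0.62000) = 0.08208.
Starting from p₀ = 0.62000; update p ← p + (dp/dt)·Δt with the new parameters.
step 1: Δp = +0.03410, p = 0.65410
step 2: Δp = +0.03115, p = 0.68525
step 3: Δp = +0.02803, p = 0.71328

0.713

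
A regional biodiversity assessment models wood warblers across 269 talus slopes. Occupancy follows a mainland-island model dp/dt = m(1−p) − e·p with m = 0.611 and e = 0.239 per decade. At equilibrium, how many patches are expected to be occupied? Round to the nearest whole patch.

193

p* = m/(m+e) = 0.611/0.8500 = 0.7188.
Expected occupied patches = N × p* = 269 × 0.7188 = 193.36 ≈ 193.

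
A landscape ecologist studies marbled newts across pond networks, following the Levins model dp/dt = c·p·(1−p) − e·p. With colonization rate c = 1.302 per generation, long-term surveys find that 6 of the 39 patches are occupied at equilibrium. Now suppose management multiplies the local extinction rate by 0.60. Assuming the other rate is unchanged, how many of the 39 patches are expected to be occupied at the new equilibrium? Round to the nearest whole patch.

19

Observed p* = 6/39 = 0.15385.
Balance c(1−p*) = e gives e = 1.302×(1 − 0.15385) = 1.10169.
New p* = 1 − e/c = 1 − 0.66101/1.30200 = 0.49231.
Expected occupied = 39 × 0.49231 = 19.20 ≈ 19.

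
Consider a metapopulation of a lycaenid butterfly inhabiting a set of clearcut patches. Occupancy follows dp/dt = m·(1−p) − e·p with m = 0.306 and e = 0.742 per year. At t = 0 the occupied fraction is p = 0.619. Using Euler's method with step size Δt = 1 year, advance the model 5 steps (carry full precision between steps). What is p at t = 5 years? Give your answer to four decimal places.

Update rule: p ← p + [m·(1−p) − e·p]·Δt with Δt = 1.
  1  |  dp/dt·Δt = -0.342712  |  p_1 = 0.276288
  2  |  dp/dt·Δt = +0.016450  |  p_2 = 0.292738
  3  |  dp/dt·Δt = -0.000790  |  p_3 = 0.291949
  4  |  dp/dt·Δt = +0.000038  |  p_4 = 0.291986
  5  |  dp/dt·Δt = -0.000002  |  p_5 = 0.291985

0.2920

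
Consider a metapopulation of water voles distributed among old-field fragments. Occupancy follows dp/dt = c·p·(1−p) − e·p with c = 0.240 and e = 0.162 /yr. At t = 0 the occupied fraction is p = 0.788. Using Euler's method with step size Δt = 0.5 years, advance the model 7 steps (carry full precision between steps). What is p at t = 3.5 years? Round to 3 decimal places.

0.579

Update rule: p ← p + [c·p·(1−p) − e·p]·Δt with Δt = 0.5.
t = 0.5: p = 0.78800 + (-0.04378) = 0.74422
t = 1: p = 0.74422 + (-0.03744) = 0.70678
t = 1.5: p = 0.70678 + (-0.03238) = 0.67440
t = 2: p = 0.67440 + (-0.02828) = 0.64612
t = 2.5: p = 0.64612 + (-0.02490) = 0.62123
t = 3: p = 0.62123 + (-0.02208) = 0.59914
t = 3.5: p = 0.59914 + (-0.01971) = 0.57943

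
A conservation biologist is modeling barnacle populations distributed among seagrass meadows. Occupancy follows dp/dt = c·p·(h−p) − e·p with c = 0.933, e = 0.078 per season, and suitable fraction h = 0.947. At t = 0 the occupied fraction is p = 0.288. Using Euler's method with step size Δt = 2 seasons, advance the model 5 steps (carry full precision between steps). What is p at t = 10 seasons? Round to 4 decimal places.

Update rule: p ← p + [c·p·(h−p) − e·p]·Δt with Δt = 2.
step 1: Δp = +0.30922, p = 0.59722
step 2: Δp = +0.29663, p = 0.89385
step 3: Δp = -0.05080, p = 0.84306
step 4: Δp = +0.03200, p = 0.87506
step 5: Δp = -0.01904, p = 0.85602

0.8560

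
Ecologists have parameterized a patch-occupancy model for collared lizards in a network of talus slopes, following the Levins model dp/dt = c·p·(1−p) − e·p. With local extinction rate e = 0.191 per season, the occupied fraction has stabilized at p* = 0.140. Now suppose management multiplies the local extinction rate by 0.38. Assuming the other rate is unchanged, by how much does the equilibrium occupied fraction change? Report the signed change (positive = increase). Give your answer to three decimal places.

Balance c(1−p*) = e gives c = e/(1 − 0.14000) = 0.191/0.86000 = 0.22209.
New p* = 1 − e/c = 1 − 0.07258/0.22209 = 0.67320.
Δp* = 0.67320 − 0.14000 = +0.53320.

0.533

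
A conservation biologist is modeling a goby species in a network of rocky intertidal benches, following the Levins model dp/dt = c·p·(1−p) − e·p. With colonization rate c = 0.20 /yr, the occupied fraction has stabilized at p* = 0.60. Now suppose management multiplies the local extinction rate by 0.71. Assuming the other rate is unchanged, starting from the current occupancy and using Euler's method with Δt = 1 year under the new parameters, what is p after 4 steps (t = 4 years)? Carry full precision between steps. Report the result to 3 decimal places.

Balance c(1−p*) = e gives e = 0.20×(1 − 0.60000) = 0.08000.
Starting from p₀ = 0.60000; update p ← p + (dp/dt)·Δt with the new parameters.
  1  |  dp/dt·Δt = +0.013920  |  p_1 = 0.613920
  2  |  dp/dt·Δt = +0.012534  |  p_2 = 0.626454
  3  |  dp/dt·Δt = +0.011219  |  p_3 = 0.637673
  4  |  dp/dt·Δt = +0.009989  |  p_4 = 0.647662

0.648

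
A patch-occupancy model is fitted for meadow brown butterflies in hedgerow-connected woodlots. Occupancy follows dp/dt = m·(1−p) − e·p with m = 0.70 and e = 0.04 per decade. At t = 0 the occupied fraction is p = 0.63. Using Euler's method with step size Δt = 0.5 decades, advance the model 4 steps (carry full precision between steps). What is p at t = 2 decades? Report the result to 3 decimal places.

Update rule: p ← p + [m·(1−p) − e·p]·Δt with Δt = 0.5.
t = 0.5: p = 0.63000 + (+0.11690) = 0.74690
t = 1: p = 0.74690 + (+0.07365) = 0.82055
t = 1.5: p = 0.82055 + (+0.04640) = 0.86694
t = 2: p = 0.86694 + (+0.02923) = 0.89618

0.896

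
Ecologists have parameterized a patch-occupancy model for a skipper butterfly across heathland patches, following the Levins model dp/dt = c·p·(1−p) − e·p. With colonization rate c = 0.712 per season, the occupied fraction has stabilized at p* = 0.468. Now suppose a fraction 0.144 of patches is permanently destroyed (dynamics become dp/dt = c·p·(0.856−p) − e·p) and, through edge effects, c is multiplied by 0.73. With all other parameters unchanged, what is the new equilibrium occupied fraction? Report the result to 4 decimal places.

0.1272

Balance c(1−p*) = e gives e = 0.712×(1 − 0.46800) = 0.37878.
New p* = 0.856 − e/c = 0.856 − 0.37878/0.51976 = 0.12724.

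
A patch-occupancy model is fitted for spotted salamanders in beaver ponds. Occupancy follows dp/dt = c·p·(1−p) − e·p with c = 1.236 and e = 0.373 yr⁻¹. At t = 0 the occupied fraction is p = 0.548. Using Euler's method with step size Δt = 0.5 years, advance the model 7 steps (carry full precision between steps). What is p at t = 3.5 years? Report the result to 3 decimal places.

0.694

Update rule: p ← p + [c·p·(1−p) − e·p]·Δt with Δt = 0.5.
t = 0.5: p = 0.54800 + (+0.05087) = 0.59887
t = 1: p = 0.59887 + (+0.03677) = 0.63564
t = 1.5: p = 0.63564 + (+0.02458) = 0.66022
t = 2: p = 0.66022 + (+0.01550) = 0.67573
t = 2.5: p = 0.67573 + (+0.00939) = 0.68512
t = 3: p = 0.68512 + (+0.00555) = 0.69067
t = 3.5: p = 0.69067 + (+0.00322) = 0.69389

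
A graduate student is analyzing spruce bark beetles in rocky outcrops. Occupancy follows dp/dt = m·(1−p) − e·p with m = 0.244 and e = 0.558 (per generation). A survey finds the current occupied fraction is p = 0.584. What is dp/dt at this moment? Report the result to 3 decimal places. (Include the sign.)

-0.224

Colonization term: m·(1−p) = 0.244×0.4160 = 0.10150.
Extinction term: e·p = 0.32587.
dp/dt = 0.10150 − 0.32587 = -0.22437.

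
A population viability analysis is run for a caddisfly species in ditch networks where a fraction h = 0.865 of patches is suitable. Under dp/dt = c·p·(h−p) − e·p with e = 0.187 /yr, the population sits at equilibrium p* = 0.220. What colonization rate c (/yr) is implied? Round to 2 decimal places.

At equilibrium c(h−p*) = e, so c = e/(h−p*).
c = 0.187/(0.865 − 0.220) = 0.187/0.6450 = 0.2899.

0.29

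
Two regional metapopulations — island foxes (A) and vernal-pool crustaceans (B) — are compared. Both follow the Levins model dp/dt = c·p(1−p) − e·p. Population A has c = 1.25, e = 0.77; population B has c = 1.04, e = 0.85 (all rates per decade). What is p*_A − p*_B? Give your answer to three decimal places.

A: p*_A = 1 − 0.77/1.25 = 0.3840.
B: p*_B = 1 − 0.85/1.04 = 0.1827.
p*_A − p*_B = 0.3840 − 0.1827 = 0.2013.

0.201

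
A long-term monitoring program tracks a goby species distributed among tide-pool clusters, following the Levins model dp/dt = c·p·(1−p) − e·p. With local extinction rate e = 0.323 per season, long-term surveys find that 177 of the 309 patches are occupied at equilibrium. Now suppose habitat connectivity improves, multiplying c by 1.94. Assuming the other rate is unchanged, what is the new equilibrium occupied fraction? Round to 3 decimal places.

0.780

Observed p* = 177/309 = 0.57282.
Balance c(1−p*) = e gives c = e/(1 − 0.57282) = 0.323/0.42718 = 0.75612.
New p* = 1 − e/c = 1 − 0.32300/1.46687 = 0.77980.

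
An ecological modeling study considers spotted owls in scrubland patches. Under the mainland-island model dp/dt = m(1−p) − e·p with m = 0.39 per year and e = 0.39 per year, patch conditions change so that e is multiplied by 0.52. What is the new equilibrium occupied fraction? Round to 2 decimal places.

0.66

Before: p* = 0.39/(0.39+0.39) = 0.5000.
After: m = 0.39, e = 0.2028; p* = 0.39/0.5928 = 0.6579.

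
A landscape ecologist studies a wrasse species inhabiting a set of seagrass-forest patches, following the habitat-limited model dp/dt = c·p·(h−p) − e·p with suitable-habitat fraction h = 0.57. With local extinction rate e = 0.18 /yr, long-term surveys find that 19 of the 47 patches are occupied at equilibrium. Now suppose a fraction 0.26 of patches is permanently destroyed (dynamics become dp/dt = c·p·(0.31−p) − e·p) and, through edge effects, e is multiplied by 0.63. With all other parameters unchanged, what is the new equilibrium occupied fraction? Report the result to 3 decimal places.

0.206

Observed p* = 19/47 = 0.40426.
Balance c(h−p*) = e gives c = e/(0.57 − 0.40426) = 0.18/0.16574 = 1.08604.
New p* = 0.31 − e/c = 0.31 − 0.11340/1.08604 = 0.20558.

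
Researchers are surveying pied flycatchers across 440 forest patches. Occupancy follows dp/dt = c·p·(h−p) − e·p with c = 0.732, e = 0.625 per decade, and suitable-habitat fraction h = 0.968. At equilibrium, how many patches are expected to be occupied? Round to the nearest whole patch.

p* = h − e/c = 0.968 − 0.8538 = 0.1142.
Expected occupied patches = N × p* = 440 × 0.1142 = 50.24 ≈ 50.

50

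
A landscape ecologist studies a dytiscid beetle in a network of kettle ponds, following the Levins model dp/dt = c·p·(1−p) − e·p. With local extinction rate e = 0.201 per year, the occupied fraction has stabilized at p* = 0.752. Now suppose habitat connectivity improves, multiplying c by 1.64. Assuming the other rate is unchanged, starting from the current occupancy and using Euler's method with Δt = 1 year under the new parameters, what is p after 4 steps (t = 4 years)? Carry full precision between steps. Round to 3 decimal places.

Balance c(1−p*) = e gives c = e/(1 − 0.75200) = 0.201/0.24800 = 0.81048.
Starting from p₀ = 0.75200; update p ← p + (dp/dt)·Δt with the new parameters.
step 1: Δp = +0.09674, p = 0.84874
step 2: Δp = +0.00005, p = 0.84879
step 3: Δp = -0.00001, p = 0.84878
step 4: Δp = +0.00000, p = 0.84878

0.849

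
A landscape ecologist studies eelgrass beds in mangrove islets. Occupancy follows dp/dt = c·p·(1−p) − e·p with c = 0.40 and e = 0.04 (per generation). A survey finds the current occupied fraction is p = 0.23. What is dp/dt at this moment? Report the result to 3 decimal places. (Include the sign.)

0.062

Colonization term: c·p·(1−p) = 0.40×0.23×0.7700 = 0.07084.
Extinction term: e·p = 0.00920.
dp/dt = 0.07084 − 0.00920 = 0.06164.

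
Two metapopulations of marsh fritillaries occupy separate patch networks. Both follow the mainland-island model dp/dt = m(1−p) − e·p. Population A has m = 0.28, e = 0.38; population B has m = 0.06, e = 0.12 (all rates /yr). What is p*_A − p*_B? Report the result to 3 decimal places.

A: p*_A = m/(m+e) = 0.28/0.6600 = 0.4242.
B: p*_B = 0.06/0.1800 = 0.3333.
p*_A − p*_B = 0.4242 − 0.3333 = 0.0909.

0.091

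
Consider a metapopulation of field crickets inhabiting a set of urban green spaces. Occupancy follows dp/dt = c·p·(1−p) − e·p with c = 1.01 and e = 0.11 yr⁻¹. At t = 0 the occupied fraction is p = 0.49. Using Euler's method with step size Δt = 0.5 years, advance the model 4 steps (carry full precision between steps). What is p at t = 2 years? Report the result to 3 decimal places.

0.805

Update rule: p ← p + [c·p·(1−p) − e·p]·Δt with Δt = 0.5.
step 1: Δp = +0.09925, p = 0.58925
step 2: Δp = +0.08982, p = 0.67907
step 3: Δp = +0.07271, p = 0.75178
step 4: Δp = +0.05289, p = 0.80467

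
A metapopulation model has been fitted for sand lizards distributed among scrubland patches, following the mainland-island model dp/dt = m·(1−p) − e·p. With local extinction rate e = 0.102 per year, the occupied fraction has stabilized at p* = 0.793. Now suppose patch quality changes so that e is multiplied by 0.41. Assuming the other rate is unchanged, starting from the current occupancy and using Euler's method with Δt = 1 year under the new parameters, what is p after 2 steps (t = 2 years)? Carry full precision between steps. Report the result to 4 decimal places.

0.8678

Balance m(1−p*) = e·p* gives m = e·p*/(1−p*) = 0.102×0.79300/0.20700 = 0.39075.
Starting from p₀ = 0.79300; update p ← p + (dp/dt)·Δt with the new parameters.
t = 1: p = 0.79300 + (+0.04772) = 0.84072
t = 2: p = 0.84072 + (+0.02708) = 0.86780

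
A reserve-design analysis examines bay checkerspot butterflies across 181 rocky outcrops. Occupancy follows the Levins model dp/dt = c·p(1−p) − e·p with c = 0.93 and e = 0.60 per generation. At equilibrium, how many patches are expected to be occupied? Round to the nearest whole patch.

64

p* = 1 − e/c = 1 − 0.60/0.93 = 0.3548.
Expected occupied patches = N × p* = 181 × 0.3548 = 64.23 ≈ 64.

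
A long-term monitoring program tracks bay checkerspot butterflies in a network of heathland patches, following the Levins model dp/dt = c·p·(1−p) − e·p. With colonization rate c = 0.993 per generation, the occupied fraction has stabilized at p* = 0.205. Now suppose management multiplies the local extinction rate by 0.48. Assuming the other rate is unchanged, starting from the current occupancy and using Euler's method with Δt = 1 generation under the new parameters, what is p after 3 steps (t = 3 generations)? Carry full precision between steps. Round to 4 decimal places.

0.4731

Balance c(1−p*) = e gives e = 0.993×(1 − 0.20500) = 0.78943.
Starting from p₀ = 0.20500; update p ← p + (dp/dt)·Δt with the new parameters.
t = 1: p = 0.20500 + (+0.08415) = 0.28915
t = 2: p = 0.28915 + (+0.09454) = 0.38369
t = 3: p = 0.38369 + (+0.08943) = 0.47312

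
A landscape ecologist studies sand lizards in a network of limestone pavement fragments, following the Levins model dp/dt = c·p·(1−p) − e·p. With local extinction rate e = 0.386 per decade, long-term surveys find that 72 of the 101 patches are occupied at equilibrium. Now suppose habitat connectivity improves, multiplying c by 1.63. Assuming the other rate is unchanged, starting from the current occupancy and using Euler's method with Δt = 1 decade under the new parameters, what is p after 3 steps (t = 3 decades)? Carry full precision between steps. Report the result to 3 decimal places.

Observed p* = 72/101 = 0.71287.
Balance c(1−p*) = e gives c = e/(1 − 0.71287) = 0.386/0.28713 = 1.34434.
Starting from p₀ = 0.71287; update p ← p + (dp/dt)·Δt with the new parameters.
  1  |  dp/dt·Δt = +0.173356  |  p_1 = 0.886227
  2  |  dp/dt·Δt = -0.121140  |  p_2 = 0.765087
  3  |  dp/dt·Δt = +0.098513  |  p_3 = 0.863600

0.864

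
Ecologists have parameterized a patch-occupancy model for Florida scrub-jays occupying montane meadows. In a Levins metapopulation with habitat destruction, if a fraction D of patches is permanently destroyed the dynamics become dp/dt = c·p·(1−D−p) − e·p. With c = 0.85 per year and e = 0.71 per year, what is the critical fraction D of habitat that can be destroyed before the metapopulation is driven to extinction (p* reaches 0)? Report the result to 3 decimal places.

0.165

The nontrivial equilibrium is p* = (1−D) − e/c; extinction occurs when this hits zero.
So D_crit = 1 − e/c = 1 − 0.71/0.85 = 1 − 0.8353 = 0.1647.
Note this equals the original equilibrium occupancy — the Levins extinction-debt result.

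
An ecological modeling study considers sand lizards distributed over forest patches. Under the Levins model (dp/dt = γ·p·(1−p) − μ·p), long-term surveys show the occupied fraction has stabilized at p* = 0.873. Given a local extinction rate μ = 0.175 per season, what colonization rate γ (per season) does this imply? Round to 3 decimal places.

At equilibrium γ(1−p*) = μ, so γ = μ/(1−p*).
γ = 0.175/(1 − 0.873) = 0.175/0.1270 = 1.3780.

1.378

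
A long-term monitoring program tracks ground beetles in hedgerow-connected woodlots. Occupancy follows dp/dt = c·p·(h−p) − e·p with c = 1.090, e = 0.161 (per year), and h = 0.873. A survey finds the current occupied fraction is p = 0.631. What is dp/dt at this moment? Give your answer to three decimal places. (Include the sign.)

Colonization term: c·p·(h−p) = 1.090×0.631×0.2420 = 0.16645.
Extinction term: e·p = 0.10159.
dp/dt = 0.16645 − 0.10159 = 0.06485.

0.065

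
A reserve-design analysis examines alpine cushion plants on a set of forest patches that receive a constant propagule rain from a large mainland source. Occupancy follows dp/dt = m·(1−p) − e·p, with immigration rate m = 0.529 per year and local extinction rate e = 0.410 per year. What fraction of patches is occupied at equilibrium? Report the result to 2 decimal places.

0.56

Setting dp/dt = 0: m − m·p* = e·p*, so m = (m+e)·p*.
p* = m/(m+e) = 0.529/(0.529+0.410) = 0.529/0.9390 = 0.5634.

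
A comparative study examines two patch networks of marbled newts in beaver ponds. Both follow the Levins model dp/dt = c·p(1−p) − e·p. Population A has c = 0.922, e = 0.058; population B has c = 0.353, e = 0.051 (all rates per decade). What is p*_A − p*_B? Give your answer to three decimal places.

A: p*_A = 1 − 0.058/0.922 = 0.9371.
B: p*_B = 1 − 0.051/0.353 = 0.8555.
p*_A − p*_B = 0.9371 − 0.8555 = 0.0816.

0.082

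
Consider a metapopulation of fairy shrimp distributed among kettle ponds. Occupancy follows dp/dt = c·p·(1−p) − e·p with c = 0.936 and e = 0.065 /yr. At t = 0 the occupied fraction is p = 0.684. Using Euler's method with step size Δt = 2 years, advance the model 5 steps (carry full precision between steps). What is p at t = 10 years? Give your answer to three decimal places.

0.952

Update rule: p ← p + [c·p·(1−p) − e·p]·Δt with Δt = 2.
p: 0.68400 → 0.99970  (Δp = +0.31570)
p: 0.99970 → 0.87030  (Δp = -0.12940)
p: 0.87030 → 0.96847  (Δp = +0.09817)
p: 0.96847 → 0.89973  (Δp = -0.06874)
p: 0.89973 → 0.95165  (Δp = +0.05191)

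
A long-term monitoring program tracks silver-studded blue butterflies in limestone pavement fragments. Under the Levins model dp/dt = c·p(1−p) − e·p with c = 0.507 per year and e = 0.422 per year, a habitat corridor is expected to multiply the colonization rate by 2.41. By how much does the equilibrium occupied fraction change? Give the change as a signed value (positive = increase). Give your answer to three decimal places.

Before: p* = 1 − 0.422/0.507 = 0.1677.
After the change, c = 1.22187, e = 0.422, so p* = 1 − 0.422/1.22187 = 0.6546.
Δp* = 0.6546 − 0.1677 = +0.4870.

0.487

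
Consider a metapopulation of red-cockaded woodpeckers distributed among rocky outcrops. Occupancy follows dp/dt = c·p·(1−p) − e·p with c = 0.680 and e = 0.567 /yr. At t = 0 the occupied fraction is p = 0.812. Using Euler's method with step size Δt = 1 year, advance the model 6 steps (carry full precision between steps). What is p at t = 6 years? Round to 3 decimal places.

0.244

Update rule: p ← p + [c·p·(1−p) − e·p]·Δt with Δt = 1.
  1  |  dp/dt·Δt = -0.356598  |  p_1 = 0.455402
  2  |  dp/dt·Δt = -0.089565  |  p_2 = 0.365837
  3  |  dp/dt·Δt = -0.049669  |  p_3 = 0.316167
  4  |  dp/dt·Δt = -0.032247  |  p_4 = 0.283920
  5  |  dp/dt·Δt = -0.022732  |  p_5 = 0.261188
  6  |  dp/dt·Δt = -0.016875  |  p_6 = 0.244313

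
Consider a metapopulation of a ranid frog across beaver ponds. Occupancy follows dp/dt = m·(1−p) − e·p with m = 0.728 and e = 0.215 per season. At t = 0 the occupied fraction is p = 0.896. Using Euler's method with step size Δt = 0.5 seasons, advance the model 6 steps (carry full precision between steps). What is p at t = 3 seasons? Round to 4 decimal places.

0.7747

Update rule: p ← p + [m·(1−p) − e·p]·Δt with Δt = 0.5.
p: 0.89600 → 0.83754  (Δp = -0.05846)
p: 0.83754 → 0.80664  (Δp = -0.03090)
p: 0.80664 → 0.79031  (Δp = -0.01633)
p: 0.79031 → 0.78168  (Δp = -0.00863)
p: 0.78168 → 0.77712  (Δp = -0.00456)
p: 0.77712 → 0.77471  (Δp = -0.00241)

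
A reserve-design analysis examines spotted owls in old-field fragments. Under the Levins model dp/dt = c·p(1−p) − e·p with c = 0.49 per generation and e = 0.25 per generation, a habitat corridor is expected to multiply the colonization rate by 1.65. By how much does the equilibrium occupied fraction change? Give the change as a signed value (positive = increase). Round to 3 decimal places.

0.201

Before: p* = 1 − 0.25/0.49 = 0.4898.
After the change, c = 0.8085, e = 0.25, so p* = 1 − 0.25/0.8085 = 0.6908.
Δp* = 0.6908 − 0.4898 = +0.2010.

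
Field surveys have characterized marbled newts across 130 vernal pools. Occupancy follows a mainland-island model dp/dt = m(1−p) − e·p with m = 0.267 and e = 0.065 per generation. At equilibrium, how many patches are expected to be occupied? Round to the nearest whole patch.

p* = m/(m+e) = 0.267/0.3320 = 0.8042.
Expected occupied patches = N × p* = 130 × 0.8042 = 104.55 ≈ 105.

105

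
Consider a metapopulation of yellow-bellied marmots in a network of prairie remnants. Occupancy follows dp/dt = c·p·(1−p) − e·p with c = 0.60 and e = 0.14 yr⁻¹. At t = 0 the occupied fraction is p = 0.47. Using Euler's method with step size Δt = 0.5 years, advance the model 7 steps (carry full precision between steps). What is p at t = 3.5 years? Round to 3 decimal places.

Update rule: p ← p + [c·p·(1−p) − e·p]·Δt with Δt = 0.5.
step 1: Δp = +0.04183, p = 0.51183
step 2: Δp = +0.03913, p = 0.55096
step 3: Δp = +0.03565, p = 0.58661
step 4: Δp = +0.03169, p = 0.61830
step 5: Δp = +0.02752, p = 0.64582
step 6: Δp = +0.02341, p = 0.66923
step 7: Δp = +0.01956, p = 0.68880

0.689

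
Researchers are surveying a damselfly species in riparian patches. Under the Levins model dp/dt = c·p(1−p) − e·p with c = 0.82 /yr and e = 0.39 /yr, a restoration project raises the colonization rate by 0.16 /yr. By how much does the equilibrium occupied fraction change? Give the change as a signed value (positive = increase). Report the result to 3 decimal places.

Before: p* = 1 − 0.39/0.82 = 0.5244.
After the change, c = 0.98, e = 0.39, so p* = 1 − 0.39/0.98 = 0.6020.
Δp* = 0.6020 − 0.5244 = +0.0777.

0.078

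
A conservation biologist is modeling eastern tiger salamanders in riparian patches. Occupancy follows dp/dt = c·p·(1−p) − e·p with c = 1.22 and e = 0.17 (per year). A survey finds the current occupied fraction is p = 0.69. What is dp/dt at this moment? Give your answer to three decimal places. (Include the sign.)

Colonization term: c·p·(1−p) = 1.22×0.69×0.3100 = 0.26096.
Extinction term: e·p = 0.11730.
dp/dt = 0.26096 − 0.11730 = 0.14366.

0.144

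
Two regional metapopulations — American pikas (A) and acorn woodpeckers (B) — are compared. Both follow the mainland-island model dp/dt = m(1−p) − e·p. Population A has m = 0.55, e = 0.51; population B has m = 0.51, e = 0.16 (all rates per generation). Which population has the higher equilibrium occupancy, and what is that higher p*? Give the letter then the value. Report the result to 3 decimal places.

B, 0.761

A: p*_A = m/(m+e) = 0.55/1.0600 = 0.5189.
B: p*_B = 0.51/0.6700 = 0.7612.
B is higher at 0.7612.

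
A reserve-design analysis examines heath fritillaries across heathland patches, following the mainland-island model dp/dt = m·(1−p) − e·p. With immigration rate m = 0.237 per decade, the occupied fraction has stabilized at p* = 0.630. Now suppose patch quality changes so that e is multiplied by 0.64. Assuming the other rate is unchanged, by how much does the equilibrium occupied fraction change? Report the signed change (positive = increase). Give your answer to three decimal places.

Balance m(1−p*) = e·p* gives e = m(1−p*)/p* = 0.237×0.37000/0.63000 = 0.13919.
New p* = m/(m+e) = 0.23700/(0.23700+0.08908) = 0.72682.
Δp* = 0.72682 − 0.63000 = +0.09682.

0.097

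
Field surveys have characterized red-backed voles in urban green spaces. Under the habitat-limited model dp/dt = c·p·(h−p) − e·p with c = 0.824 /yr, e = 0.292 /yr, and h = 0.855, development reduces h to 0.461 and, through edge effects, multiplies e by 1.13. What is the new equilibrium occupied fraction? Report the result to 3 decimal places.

0.061

Before: p* = h − e/c = 0.855 − 0.292/0.824 = 0.855 − 0.3544 = 0.5006.
After: c = 0.824, e = 0.32996, h = 0.461; p* = 0.461 − 0.32996/0.824 = 0.0606.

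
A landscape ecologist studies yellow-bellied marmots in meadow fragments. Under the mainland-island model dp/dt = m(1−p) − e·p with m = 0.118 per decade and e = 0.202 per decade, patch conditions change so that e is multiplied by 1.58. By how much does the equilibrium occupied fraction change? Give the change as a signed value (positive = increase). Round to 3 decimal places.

Before: p* = 0.118/(0.118+0.202) = 0.3687.
After: m = 0.118, e = 0.31916; p* = 0.118/0.4372 = 0.2699.
Δp* = 0.2699 − 0.3687 = -0.0988.

-0.099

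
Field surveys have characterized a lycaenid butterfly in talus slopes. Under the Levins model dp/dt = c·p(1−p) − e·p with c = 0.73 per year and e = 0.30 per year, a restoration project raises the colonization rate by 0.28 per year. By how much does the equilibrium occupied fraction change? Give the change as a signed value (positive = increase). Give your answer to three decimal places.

Before: p* = 1 − 0.30/0.73 = 0.5890.
After the change, c = 1.01, e = 0.3, so p* = 1 − 0.3/1.01 = 0.7030.
Δp* = 0.7030 − 0.5890 = +0.1139.

0.114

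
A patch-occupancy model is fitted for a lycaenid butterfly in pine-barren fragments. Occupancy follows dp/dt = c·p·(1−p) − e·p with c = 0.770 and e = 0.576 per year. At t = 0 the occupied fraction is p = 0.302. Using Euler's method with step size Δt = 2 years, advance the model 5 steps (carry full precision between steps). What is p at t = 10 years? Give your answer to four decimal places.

0.2552

Update rule: p ← p + [c·p·(1−p) − e·p]·Δt with Δt = 2.
  1  |  dp/dt·Δt = -0.023278  |  p_1 = 0.278722
  2  |  dp/dt·Δt = -0.011492  |  p_2 = 0.267230
  3  |  dp/dt·Δt = -0.006289  |  p_3 = 0.260941
  4  |  dp/dt·Δt = -0.003614  |  p_4 = 0.257327
  5  |  dp/dt·Δt = -0.002132  |  p_5 = 0.255195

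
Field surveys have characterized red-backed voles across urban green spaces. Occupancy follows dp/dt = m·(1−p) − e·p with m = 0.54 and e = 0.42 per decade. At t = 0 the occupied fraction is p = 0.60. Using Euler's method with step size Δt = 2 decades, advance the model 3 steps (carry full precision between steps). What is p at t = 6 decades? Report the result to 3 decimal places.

0.533

Update rule: p ← p + [m·(1−p) − e·p]·Δt with Δt = 2.
t = 2: p = 0.60000 + (-0.07200) = 0.52800
t = 4: p = 0.52800 + (+0.06624) = 0.59424
t = 6: p = 0.59424 + (-0.06094) = 0.53330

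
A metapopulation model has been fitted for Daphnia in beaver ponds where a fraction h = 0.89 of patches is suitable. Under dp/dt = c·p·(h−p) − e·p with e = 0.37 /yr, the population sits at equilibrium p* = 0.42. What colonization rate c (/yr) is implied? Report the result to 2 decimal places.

At equilibrium c(h−p*) = e, so c = e/(h−p*).
c = 0.37/(0.89 − 0.42) = 0.37/0.4700 = 0.7872.

0.79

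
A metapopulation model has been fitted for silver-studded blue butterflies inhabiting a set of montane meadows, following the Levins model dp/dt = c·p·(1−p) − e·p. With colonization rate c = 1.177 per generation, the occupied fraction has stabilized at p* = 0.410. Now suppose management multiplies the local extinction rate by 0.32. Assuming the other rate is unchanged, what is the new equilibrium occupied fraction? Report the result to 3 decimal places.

Balance c(1−p*) = e gives e = 1.177×(1 − 0.41000) = 0.69443.
New p* = 1 − e/c = 1 − 0.22222/1.17700 = 0.81120.

0.811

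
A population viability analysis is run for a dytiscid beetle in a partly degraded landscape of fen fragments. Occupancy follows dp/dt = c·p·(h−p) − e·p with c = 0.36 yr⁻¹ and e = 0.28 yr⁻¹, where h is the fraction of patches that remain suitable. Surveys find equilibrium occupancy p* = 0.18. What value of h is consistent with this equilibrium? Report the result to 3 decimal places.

At equilibrium c(h−p*) = e, so h = p* + e/c.
h = 0.18 + 0.28/0.36 = 0.18 + 0.7778 = 0.9578.

0.958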